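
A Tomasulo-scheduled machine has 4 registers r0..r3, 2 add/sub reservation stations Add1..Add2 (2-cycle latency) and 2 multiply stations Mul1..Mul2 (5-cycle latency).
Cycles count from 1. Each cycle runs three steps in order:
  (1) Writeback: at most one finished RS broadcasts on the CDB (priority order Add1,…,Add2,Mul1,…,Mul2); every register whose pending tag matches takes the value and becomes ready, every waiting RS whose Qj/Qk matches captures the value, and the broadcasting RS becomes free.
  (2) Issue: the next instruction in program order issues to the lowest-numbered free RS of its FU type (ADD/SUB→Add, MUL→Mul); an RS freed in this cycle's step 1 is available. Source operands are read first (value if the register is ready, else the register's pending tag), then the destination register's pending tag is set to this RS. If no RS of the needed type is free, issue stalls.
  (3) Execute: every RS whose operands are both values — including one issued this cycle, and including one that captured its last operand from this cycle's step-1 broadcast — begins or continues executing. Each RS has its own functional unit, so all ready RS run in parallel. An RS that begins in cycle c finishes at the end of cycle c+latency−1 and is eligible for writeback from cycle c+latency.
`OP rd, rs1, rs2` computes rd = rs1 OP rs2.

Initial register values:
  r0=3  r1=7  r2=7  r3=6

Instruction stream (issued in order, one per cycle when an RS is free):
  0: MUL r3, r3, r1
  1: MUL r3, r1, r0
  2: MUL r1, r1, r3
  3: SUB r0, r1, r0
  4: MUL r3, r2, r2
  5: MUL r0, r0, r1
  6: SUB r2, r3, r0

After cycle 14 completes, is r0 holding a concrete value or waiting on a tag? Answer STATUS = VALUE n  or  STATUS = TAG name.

cycle 1: issue MUL r3<-Mul1 // r0:3,r1:7,r2:7,r3:Mul1
cycle 2: issue MUL r3<-Mul2 // r0:3,r1:7,r2:7,r3:Mul2
cycle 3: stall // r0:3,r1:7,r2:7,r3:Mul2
cycle 4: stall // r0:3,r1:7,r2:7,r3:Mul2
cycle 5: stall // r0:3,r1:7,r2:7,r3:Mul2
cycle 6: CDB Mul1=42; issue MUL r1<-Mul1 // r0:3,r1:Mul1,r2:7,r3:Mul2
cycle 7: CDB Mul2=21; issue SUB r0<-Add1 // r0:Add1,r1:Mul1,r2:7,r3:21
cycle 8: issue MUL r3<-Mul2 // r0:Add1,r1:Mul1,r2:7,r3:Mul2
cycle 9: stall // r0:Add1,r1:Mul1,r2:7,r3:Mul2
cycle 10: stall // r0:Add1,r1:Mul1,r2:7,r3:Mul2
cycle 11: stall // r0:Add1,r1:Mul1,r2:7,r3:Mul2
cycle 12: CDB Mul1=147; issue MUL r0<-Mul1 // r0:Mul1,r1:147,r2:7,r3:Mul2
cycle 13: CDB Mul2=49; issue SUB r2<-Add2 // r0:Mul1,r1:147,r2:Add2,r3:49
cycle 14: CDB Add1=144 // r0:Mul1,r1:147,r2:Add2,r3:49

STATUS = TAG Mul1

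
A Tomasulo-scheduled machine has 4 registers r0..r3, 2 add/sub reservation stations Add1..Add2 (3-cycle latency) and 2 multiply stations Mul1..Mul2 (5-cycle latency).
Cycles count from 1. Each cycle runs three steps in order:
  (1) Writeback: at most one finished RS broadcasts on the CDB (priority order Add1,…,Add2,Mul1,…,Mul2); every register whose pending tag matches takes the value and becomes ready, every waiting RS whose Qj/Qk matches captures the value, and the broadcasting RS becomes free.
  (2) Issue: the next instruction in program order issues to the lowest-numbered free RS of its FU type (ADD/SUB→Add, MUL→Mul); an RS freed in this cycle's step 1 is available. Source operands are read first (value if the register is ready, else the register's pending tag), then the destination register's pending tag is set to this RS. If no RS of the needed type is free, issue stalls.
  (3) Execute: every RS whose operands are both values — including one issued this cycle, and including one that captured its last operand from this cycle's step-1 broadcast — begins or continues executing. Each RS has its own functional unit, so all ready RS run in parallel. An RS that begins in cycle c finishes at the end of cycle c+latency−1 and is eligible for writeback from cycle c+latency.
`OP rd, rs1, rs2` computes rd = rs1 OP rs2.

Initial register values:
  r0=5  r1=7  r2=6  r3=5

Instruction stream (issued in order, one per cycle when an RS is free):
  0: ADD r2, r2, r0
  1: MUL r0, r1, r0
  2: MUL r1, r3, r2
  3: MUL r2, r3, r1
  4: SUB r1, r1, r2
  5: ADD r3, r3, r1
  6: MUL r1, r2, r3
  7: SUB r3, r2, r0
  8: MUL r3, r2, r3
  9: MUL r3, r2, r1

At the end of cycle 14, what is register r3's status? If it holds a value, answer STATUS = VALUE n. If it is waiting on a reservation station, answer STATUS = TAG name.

cycle 1: issue ADD r2<-Add1 // r0:5,r1:7,r2:Add1,r3:5
cycle 2: issue MUL r0<-Mul1 // r0:Mul1,r1:7,r2:Add1,r3:5
cycle 3: issue MUL r1<-Mul2 // r0:Mul1,r1:Mul2,r2:Add1,r3:5
cycle 4: CDB Add1=11; stall // r0:Mul1,r1:Mul2,r2:11,r3:5
cycle 5: stall // r0:Mul1,r1:Mul2,r2:11,r3:5
cycle 6: stall // r0:Mul1,r1:Mul2,r2:11,r3:5
cycle 7: CDB Mul1=35; issue MUL r2<-Mul1 // r0:35,r1:Mul2,r2:Mul1,r3:5
cycle 8: issue SUB r1<-Add1 // r0:35,r1:Add1,r2:Mul1,r3:5
cycle 9: CDB Mul2=55; issue ADD r3<-Add2 // r0:35,r1:Add1,r2:Mul1,r3:Add2
cycle 10: issue MUL r1<-Mul2 // r0:35,r1:Mul2,r2:Mul1,r3:Add2
cycle 11: stall // r0:35,r1:Mul2,r2:Mul1,r3:Add2
cycle 12: stall // r0:35,r1:Mul2,r2:Mul1,r3:Add2
cycle 13: stall // r0:35,r1:Mul2,r2:Mul1,r3:Add2
cycle 14: CDB Mul1=275; stall // r0:35,r1:Mul2,r2:275,r3:Add2

STATUS = TAG Add2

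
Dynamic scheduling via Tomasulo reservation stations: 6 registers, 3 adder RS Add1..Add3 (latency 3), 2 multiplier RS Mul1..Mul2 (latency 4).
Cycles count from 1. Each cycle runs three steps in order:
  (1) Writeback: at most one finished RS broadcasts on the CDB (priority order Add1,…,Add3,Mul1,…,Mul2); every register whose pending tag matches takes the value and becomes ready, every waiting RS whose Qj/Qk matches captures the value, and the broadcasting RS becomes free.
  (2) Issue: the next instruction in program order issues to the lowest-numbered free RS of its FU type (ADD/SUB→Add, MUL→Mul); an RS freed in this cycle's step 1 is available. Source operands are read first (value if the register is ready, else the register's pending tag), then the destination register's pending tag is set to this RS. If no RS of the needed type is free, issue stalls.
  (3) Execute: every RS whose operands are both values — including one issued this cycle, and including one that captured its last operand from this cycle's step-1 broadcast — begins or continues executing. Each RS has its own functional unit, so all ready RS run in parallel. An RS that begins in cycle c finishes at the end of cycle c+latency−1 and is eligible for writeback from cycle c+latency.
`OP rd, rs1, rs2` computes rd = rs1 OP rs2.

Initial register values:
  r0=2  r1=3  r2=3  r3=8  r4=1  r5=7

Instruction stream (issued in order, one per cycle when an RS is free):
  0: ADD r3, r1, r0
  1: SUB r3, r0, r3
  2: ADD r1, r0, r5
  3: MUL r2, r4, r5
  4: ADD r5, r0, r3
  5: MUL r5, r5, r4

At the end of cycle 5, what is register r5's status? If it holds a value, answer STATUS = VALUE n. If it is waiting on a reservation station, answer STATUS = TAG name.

c1: issue ADD r3<-Add1 | r0:2,r1:3,r2:3,r3:Add1,r4:1,r5:7
c2: issue SUB r3<-Add2 | r0:2,r1:3,r2:3,r3:Add2,r4:1,r5:7
c3: issue ADD r1<-Add3 | r0:2,r1:Add3,r2:3,r3:Add2,r4:1,r5:7
c4: CDB Add1=5; issue MUL r2<-Mul1 | r0:2,r1:Add3,r2:Mul1,r3:Add2,r4:1,r5:7
c5: issue ADD r5<-Add1 | r0:2,r1:Add3,r2:Mul1,r3:Add2,r4:1,r5:Add1

STATUS = TAG Add1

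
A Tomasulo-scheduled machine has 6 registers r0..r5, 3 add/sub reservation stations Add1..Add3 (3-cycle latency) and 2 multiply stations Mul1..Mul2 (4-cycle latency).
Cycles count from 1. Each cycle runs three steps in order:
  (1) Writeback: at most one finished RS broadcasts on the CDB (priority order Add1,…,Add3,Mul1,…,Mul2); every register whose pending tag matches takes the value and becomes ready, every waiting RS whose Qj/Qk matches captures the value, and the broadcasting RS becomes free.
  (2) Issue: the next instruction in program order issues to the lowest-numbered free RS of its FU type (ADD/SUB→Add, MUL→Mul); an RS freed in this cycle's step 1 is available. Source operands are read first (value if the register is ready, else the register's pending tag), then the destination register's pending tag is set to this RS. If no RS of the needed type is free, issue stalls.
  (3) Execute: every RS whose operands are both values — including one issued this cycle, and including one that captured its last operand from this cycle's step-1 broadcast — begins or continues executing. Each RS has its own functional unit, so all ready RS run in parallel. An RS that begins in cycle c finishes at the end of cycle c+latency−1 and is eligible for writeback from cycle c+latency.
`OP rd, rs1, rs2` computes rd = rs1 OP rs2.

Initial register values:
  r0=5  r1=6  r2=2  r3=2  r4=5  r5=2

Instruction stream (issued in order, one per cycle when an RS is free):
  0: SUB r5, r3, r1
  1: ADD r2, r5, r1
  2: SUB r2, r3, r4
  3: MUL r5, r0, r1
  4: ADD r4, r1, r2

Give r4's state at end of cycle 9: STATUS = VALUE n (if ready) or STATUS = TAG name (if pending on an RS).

cycle 1: issue SUB r5<-Add1 // r0:5,r1:6,r2:2,r3:2,r4:5,r5:Add1
cycle 2: issue ADD r2<-Add2 // r0:5,r1:6,r2:Add2,r3:2,r4:5,r5:Add1
cycle 3: issue SUB r2<-Add3 // r0:5,r1:6,r2:Add3,r3:2,r4:5,r5:Add1
cycle 4: CDB Add1=-4; issue MUL r5<-Mul1 // r0:5,r1:6,r2:Add3,r3:2,r4:5,r5:Mul1
cycle 5: issue ADD r4<-Add1 // r0:5,r1:6,r2:Add3,r3:2,r4:Add1,r5:Mul1
cycle 6: CDB Add3=-3 // r0:5,r1:6,r2:-3,r3:2,r4:Add1,r5:Mul1
cycle 7: CDB Add2=2 // r0:5,r1:6,r2:-3,r3:2,r4:Add1,r5:Mul1
cycle 8: CDB Mul1=30 // r0:5,r1:6,r2:-3,r3:2,r4:Add1,r5:30
cycle 9: CDB Add1=3 // r0:5,r1:6,r2:-3,r3:2,r4:3,r5:30

STATUS = VALUE 3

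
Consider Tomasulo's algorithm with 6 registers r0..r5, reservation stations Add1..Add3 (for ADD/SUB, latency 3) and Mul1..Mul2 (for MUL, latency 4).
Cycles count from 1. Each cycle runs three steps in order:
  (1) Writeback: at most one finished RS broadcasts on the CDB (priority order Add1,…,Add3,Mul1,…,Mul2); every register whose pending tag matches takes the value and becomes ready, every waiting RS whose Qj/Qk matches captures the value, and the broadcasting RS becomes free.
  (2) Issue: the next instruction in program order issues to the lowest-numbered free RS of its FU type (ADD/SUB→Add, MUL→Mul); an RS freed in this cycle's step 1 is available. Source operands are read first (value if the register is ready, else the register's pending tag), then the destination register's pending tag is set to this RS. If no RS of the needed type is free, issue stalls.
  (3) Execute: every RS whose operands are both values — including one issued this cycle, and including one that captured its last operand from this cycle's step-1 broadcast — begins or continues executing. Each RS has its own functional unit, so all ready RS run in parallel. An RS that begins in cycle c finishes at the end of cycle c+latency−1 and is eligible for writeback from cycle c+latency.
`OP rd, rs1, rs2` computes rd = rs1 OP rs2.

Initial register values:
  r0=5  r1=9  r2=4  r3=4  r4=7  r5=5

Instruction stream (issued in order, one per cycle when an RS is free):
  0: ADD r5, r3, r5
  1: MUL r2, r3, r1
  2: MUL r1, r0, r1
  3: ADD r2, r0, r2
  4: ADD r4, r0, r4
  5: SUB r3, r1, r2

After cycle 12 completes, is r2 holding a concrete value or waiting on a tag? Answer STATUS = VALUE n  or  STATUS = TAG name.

c1: issue ADD r5<-Add1 | r0:5,r1:9,r2:4,r3:4,r4:7,r5:Add1
c2: issue MUL r2<-Mul1 | r0:5,r1:9,r2:Mul1,r3:4,r4:7,r5:Add1
c3: issue MUL r1<-Mul2 | r0:5,r1:Mul2,r2:Mul1,r3:4,r4:7,r5:Add1
c4: CDB Add1=9; issue ADD r2<-Add1 | r0:5,r1:Mul2,r2:Add1,r3:4,r4:7,r5:9
c5: issue ADD r4<-Add2 | r0:5,r1:Mul2,r2:Add1,r3:4,r4:Add2,r5:9
c6: CDB Mul1=36; issue SUB r3<-Add3 | r0:5,r1:Mul2,r2:Add1,r3:Add3,r4:Add2,r5:9
c7: CDB Mul2=45 | r0:5,r1:45,r2:Add1,r3:Add3,r4:Add2,r5:9
c8: CDB Add2=12 | r0:5,r1:45,r2:Add1,r3:Add3,r4:12,r5:9
c9: CDB Add1=41 | r0:5,r1:45,r2:41,r3:Add3,r4:12,r5:9
c10: - | r0:5,r1:45,r2:41,r3:Add3,r4:12,r5:9
c11: - | r0:5,r1:45,r2:41,r3:Add3,r4:12,r5:9
c12: CDB Add3=4 | r0:5,r1:45,r2:41,r3:4,r4:12,r5:9

STATUS = VALUE 41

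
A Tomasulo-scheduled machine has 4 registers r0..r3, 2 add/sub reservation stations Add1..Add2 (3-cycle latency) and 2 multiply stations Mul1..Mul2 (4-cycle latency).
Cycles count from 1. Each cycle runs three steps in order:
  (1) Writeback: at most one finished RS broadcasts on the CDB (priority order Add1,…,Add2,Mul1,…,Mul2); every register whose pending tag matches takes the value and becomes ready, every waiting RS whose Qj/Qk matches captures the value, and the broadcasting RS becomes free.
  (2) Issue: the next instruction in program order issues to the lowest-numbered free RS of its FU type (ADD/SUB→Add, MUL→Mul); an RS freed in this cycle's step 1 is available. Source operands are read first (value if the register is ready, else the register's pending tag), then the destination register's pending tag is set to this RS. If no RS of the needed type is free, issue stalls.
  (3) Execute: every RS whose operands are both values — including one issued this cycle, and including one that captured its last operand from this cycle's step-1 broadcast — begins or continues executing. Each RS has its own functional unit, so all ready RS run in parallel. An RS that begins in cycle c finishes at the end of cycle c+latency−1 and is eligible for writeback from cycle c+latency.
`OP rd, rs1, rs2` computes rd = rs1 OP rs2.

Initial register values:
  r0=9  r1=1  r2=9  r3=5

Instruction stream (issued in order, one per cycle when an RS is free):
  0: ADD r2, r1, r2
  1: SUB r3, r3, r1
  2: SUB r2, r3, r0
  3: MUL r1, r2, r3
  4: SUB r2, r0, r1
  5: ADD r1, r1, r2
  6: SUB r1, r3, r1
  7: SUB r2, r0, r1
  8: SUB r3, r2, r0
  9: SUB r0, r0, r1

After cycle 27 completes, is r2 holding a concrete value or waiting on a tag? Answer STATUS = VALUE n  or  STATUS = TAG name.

STATUS = VALUE 14

cycle 1: issue ADD r2<-Add1 // r0:9,r1:1,r2:Add1,r3:5
cycle 2: issue SUB r3<-Add2 // r0:9,r1:1,r2:Add1,r3:Add2
cycle 3: stall // r0:9,r1:1,r2:Add1,r3:Add2
cycle 4: CDB Add1=10; issue SUB r2<-Add1 // r0:9,r1:1,r2:Add1,r3:Add2
cycle 5: CDB Add2=4; issue MUL r1<-Mul1 // r0:9,r1:Mul1,r2:Add1,r3:4
cycle 6: issue SUB r2<-Add2 // r0:9,r1:Mul1,r2:Add2,r3:4
cycle 7: stall // r0:9,r1:Mul1,r2:Add2,r3:4
cycle 8: CDB Add1=-5; issue ADD r1<-Add1 // r0:9,r1:Add1,r2:Add2,r3:4
cycle 9: stall // r0:9,r1:Add1,r2:Add2,r3:4
cycle 10: stall // r0:9,r1:Add1,r2:Add2,r3:4
cycle 11: stall // r0:9,r1:Add1,r2:Add2,r3:4
cycle 12: CDB Mul1=-20; stall // r0:9,r1:Add1,r2:Add2,r3:4
cycle 13: stall // r0:9,r1:Add1,r2:Add2,r3:4
cycle 14: stall // r0:9,r1:Add1,r2:Add2,r3:4
cycle 15: CDB Add2=29; issue SUB r1<-Add2 // r0:9,r1:Add2,r2:29,r3:4
cycle 16: stall // r0:9,r1:Add2,r2:29,r3:4
cycle 17: stall // r0:9,r1:Add2,r2:29,r3:4
cycle 18: CDB Add1=9; issue SUB r2<-Add1 // r0:9,r1:Add2,r2:Add1,r3:4
cycle 19: stall // r0:9,r1:Add2,r2:Add1,r3:4
cycle 20: stall // r0:9,r1:Add2,r2:Add1,r3:4
cycle 21: CDB Add2=-5; issue SUB r3<-Add2 // r0:9,r1:-5,r2:Add1,r3:Add2
cycle 22: stall // r0:9,r1:-5,r2:Add1,r3:Add2
cycle 23: stall // r0:9,r1:-5,r2:Add1,r3:Add2
cycle 24: CDB Add1=14; issue SUB r0<-Add1 // r0:Add1,r1:-5,r2:14,r3:Add2
cycle 25: - // r0:Add1,r1:-5,r2:14,r3:Add2
cycle 26: - // r0:Add1,r1:-5,r2:14,r3:Add2
cycle 27: CDB Add1=14 // r0:14,r1:-5,r2:14,r3:Add2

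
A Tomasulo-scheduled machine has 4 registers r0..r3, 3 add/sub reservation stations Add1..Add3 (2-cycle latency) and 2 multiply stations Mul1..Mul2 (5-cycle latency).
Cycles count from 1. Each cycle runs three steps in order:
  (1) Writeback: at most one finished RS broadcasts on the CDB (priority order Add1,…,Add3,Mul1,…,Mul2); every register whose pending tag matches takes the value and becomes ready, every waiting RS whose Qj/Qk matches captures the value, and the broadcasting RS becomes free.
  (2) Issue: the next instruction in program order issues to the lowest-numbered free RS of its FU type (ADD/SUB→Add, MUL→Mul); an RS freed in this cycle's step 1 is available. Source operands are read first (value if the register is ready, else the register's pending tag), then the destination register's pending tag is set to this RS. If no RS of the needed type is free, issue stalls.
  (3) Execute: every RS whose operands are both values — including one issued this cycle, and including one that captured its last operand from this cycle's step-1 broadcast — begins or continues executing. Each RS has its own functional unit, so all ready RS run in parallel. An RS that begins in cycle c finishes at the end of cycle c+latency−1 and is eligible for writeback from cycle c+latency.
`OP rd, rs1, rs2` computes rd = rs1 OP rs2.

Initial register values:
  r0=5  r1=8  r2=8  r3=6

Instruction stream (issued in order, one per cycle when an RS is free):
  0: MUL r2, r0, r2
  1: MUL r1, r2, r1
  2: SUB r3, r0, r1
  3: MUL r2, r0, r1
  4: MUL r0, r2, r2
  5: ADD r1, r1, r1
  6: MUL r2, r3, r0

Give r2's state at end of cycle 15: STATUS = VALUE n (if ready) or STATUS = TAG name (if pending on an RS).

STATUS = TAG Mul1

cycle 1: issue MUL r2<-Mul1 // r0:5,r1:8,r2:Mul1,r3:6
cycle 2: issue MUL r1<-Mul2 // r0:5,r1:Mul2,r2:Mul1,r3:6
cycle 3: issue SUB r3<-Add1 // r0:5,r1:Mul2,r2:Mul1,r3:Add1
cycle 4: stall // r0:5,r1:Mul2,r2:Mul1,r3:Add1
cycle 5: stall // r0:5,r1:Mul2,r2:Mul1,r3:Add1
cycle 6: CDB Mul1=40; issue MUL r2<-Mul1 // r0:5,r1:Mul2,r2:Mul1,r3:Add1
cycle 7: stall // r0:5,r1:Mul2,r2:Mul1,r3:Add1
cycle 8: stall // r0:5,r1:Mul2,r2:Mul1,r3:Add1
cycle 9: stall // r0:5,r1:Mul2,r2:Mul1,r3:Add1
cycle 10: stall // r0:5,r1:Mul2,r2:Mul1,r3:Add1
cycle 11: CDB Mul2=320; issue MUL r0<-Mul2 // r0:Mul2,r1:320,r2:Mul1,r3:Add1
cycle 12: issue ADD r1<-Add2 // r0:Mul2,r1:Add2,r2:Mul1,r3:Add1
cycle 13: CDB Add1=-315; stall // r0:Mul2,r1:Add2,r2:Mul1,r3:-315
cycle 14: CDB Add2=640; stall // r0:Mul2,r1:640,r2:Mul1,r3:-315
cycle 15: stall // r0:Mul2,r1:640,r2:Mul1,r3:-315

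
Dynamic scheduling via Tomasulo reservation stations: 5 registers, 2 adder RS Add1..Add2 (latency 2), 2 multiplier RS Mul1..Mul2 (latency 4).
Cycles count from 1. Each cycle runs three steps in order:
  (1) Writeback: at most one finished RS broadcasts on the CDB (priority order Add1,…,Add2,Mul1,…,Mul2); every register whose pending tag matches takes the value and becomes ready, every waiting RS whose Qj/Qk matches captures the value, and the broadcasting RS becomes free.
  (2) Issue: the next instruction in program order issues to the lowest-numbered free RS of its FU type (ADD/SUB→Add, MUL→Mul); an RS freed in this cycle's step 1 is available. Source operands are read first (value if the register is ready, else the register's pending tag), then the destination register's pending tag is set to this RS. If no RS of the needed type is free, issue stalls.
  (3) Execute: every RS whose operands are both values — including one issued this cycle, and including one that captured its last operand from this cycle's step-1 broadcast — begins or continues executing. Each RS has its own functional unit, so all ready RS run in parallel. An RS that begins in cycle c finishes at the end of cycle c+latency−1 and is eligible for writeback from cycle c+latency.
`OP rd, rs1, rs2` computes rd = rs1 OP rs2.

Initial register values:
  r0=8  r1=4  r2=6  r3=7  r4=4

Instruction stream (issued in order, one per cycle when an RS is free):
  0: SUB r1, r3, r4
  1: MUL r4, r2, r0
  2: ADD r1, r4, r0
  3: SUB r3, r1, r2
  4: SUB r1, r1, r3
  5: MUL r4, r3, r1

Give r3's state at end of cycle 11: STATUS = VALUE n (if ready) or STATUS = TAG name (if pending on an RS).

c1: issue SUB r1<-Add1 | r0:8,r1:Add1,r2:6,r3:7,r4:4
c2: issue MUL r4<-Mul1 | r0:8,r1:Add1,r2:6,r3:7,r4:Mul1
c3: CDB Add1=3; issue ADD r1<-Add1 | r0:8,r1:Add1,r2:6,r3:7,r4:Mul1
c4: issue SUB r3<-Add2 | r0:8,r1:Add1,r2:6,r3:Add2,r4:Mul1
c5: stall | r0:8,r1:Add1,r2:6,r3:Add2,r4:Mul1
c6: CDB Mul1=48; stall | r0:8,r1:Add1,r2:6,r3:Add2,r4:48
c7: stall | r0:8,r1:Add1,r2:6,r3:Add2,r4:48
c8: CDB Add1=56; issue SUB r1<-Add1 | r0:8,r1:Add1,r2:6,r3:Add2,r4:48
c9: issue MUL r4<-Mul1 | r0:8,r1:Add1,r2:6,r3:Add2,r4:Mul1
c10: CDB Add2=50 | r0:8,r1:Add1,r2:6,r3:50,r4:Mul1
c11: - | r0:8,r1:Add1,r2:6,r3:50,r4:Mul1

STATUS = VALUE 50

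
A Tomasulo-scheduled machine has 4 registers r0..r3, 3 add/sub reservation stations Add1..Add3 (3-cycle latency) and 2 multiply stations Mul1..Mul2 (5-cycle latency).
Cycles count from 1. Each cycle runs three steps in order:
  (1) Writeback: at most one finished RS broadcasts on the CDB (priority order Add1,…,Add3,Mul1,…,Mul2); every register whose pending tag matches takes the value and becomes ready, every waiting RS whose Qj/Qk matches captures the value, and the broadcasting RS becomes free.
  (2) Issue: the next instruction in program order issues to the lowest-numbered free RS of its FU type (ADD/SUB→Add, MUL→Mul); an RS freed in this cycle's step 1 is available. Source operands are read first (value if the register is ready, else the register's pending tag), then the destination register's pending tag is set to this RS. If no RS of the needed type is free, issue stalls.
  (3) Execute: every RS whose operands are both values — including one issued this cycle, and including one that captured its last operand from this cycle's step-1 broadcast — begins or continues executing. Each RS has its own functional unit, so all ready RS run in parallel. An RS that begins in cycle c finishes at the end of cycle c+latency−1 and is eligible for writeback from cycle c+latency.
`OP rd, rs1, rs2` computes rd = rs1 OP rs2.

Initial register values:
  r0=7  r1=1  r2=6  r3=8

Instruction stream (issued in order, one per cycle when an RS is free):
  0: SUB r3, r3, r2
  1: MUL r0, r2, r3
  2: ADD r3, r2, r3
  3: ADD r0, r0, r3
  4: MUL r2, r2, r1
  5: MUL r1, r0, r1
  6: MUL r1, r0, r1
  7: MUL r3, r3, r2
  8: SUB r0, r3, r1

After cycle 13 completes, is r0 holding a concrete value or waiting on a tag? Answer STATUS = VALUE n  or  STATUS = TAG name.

c1: issue SUB r3<-Add1 | r0:7,r1:1,r2:6,r3:Add1
c2: issue MUL r0<-Mul1 | r0:Mul1,r1:1,r2:6,r3:Add1
c3: issue ADD r3<-Add2 | r0:Mul1,r1:1,r2:6,r3:Add2
c4: CDB Add1=2; issue ADD r0<-Add1 | r0:Add1,r1:1,r2:6,r3:Add2
c5: issue MUL r2<-Mul2 | r0:Add1,r1:1,r2:Mul2,r3:Add2
c6: stall | r0:Add1,r1:1,r2:Mul2,r3:Add2
c7: CDB Add2=8; stall | r0:Add1,r1:1,r2:Mul2,r3:8
c8: stall | r0:Add1,r1:1,r2:Mul2,r3:8
c9: CDB Mul1=12; issue MUL r1<-Mul1 | r0:Add1,r1:Mul1,r2:Mul2,r3:8
c10: CDB Mul2=6; issue MUL r1<-Mul2 | r0:Add1,r1:Mul2,r2:6,r3:8
c11: stall | r0:Add1,r1:Mul2,r2:6,r3:8
c12: CDB Add1=20; stall | r0:20,r1:Mul2,r2:6,r3:8
c13: stall | r0:20,r1:Mul2,r2:6,r3:8

STATUS = VALUE 20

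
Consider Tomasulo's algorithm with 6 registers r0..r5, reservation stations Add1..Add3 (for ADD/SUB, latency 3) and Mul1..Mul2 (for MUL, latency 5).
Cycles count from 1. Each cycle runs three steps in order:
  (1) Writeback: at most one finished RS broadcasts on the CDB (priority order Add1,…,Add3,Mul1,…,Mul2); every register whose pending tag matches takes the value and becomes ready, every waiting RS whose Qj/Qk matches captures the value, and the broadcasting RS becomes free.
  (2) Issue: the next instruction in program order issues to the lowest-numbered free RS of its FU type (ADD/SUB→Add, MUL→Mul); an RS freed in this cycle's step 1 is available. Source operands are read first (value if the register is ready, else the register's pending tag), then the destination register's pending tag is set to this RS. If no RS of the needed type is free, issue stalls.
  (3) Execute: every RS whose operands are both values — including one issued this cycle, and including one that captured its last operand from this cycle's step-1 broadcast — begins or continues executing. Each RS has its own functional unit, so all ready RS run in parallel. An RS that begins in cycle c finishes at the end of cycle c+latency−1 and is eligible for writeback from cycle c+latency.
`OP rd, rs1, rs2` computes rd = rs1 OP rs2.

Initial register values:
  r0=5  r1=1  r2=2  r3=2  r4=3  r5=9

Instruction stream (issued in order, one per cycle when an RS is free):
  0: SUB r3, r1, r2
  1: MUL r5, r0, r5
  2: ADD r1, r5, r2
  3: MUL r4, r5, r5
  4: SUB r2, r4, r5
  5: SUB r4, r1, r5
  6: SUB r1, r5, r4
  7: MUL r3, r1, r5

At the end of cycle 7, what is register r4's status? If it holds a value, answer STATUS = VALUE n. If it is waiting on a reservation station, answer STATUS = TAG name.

  c1: issue SUB r3<-Add1  regs: r0:5,r1:1,r2:2,r3:Add1,r4:3,r5:9
  c2: issue MUL r5<-Mul1  regs: r0:5,r1:1,r2:2,r3:Add1,r4:3,r5:Mul1
  c3: issue ADD r1<-Add2  regs: r0:5,r1:Add2,r2:2,r3:Add1,r4:3,r5:Mul1
  c4: CDB Add1=-1; issue MUL r4<-Mul2  regs: r0:5,r1:Add2,r2:2,r3:-1,r4:Mul2,r5:Mul1
  c5: issue SUB r2<-Add1  regs: r0:5,r1:Add2,r2:Add1,r3:-1,r4:Mul2,r5:Mul1
  c6: issue SUB r4<-Add3  regs: r0:5,r1:Add2,r2:Add1,r3:-1,r4:Add3,r5:Mul1
  c7: CDB Mul1=45; stall  regs: r0:5,r1:Add2,r2:Add1,r3:-1,r4:Add3,r5:45

STATUS = TAG Add3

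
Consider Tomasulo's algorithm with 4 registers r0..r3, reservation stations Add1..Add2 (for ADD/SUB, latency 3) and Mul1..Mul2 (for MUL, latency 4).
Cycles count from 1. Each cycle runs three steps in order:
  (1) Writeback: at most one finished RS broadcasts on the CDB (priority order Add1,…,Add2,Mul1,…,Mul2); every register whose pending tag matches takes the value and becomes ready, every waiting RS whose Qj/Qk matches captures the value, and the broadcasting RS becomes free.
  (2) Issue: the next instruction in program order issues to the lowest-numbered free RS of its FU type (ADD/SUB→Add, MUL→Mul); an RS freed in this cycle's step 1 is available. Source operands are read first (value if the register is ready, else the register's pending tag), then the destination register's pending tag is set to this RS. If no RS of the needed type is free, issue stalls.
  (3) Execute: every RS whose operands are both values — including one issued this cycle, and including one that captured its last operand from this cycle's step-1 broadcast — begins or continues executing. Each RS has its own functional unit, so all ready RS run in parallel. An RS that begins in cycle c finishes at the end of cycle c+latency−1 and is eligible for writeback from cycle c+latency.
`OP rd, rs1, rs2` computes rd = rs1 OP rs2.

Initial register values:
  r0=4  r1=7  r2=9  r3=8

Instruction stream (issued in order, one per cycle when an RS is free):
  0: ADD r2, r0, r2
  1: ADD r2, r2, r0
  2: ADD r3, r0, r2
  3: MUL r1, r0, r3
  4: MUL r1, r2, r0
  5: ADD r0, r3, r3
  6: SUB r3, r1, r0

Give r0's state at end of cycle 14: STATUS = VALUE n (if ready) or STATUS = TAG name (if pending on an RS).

STATUS = VALUE 42

cycle 1: issue ADD r2<-Add1 // r0:4,r1:7,r2:Add1,r3:8
cycle 2: issue ADD r2<-Add2 // r0:4,r1:7,r2:Add2,r3:8
cycle 3: stall // r0:4,r1:7,r2:Add2,r3:8
cycle 4: CDB Add1=13; issue ADD r3<-Add1 // r0:4,r1:7,r2:Add2,r3:Add1
cycle 5: issue MUL r1<-Mul1 // r0:4,r1:Mul1,r2:Add2,r3:Add1
cycle 6: issue MUL r1<-Mul2 // r0:4,r1:Mul2,r2:Add2,r3:Add1
cycle 7: CDB Add2=17; issue ADD r0<-Add2 // r0:Add2,r1:Mul2,r2:17,r3:Add1
cycle 8: stall // r0:Add2,r1:Mul2,r2:17,r3:Add1
cycle 9: stall // r0:Add2,r1:Mul2,r2:17,r3:Add1
cycle 10: CDB Add1=21; issue SUB r3<-Add1 // r0:Add2,r1:Mul2,r2:17,r3:Add1
cycle 11: CDB Mul2=68 // r0:Add2,r1:68,r2:17,r3:Add1
cycle 12: - // r0:Add2,r1:68,r2:17,r3:Add1
cycle 13: CDB Add2=42 // r0:42,r1:68,r2:17,r3:Add1
cycle 14: CDB Mul1=84 // r0:42,r1:68,r2:17,r3:Add1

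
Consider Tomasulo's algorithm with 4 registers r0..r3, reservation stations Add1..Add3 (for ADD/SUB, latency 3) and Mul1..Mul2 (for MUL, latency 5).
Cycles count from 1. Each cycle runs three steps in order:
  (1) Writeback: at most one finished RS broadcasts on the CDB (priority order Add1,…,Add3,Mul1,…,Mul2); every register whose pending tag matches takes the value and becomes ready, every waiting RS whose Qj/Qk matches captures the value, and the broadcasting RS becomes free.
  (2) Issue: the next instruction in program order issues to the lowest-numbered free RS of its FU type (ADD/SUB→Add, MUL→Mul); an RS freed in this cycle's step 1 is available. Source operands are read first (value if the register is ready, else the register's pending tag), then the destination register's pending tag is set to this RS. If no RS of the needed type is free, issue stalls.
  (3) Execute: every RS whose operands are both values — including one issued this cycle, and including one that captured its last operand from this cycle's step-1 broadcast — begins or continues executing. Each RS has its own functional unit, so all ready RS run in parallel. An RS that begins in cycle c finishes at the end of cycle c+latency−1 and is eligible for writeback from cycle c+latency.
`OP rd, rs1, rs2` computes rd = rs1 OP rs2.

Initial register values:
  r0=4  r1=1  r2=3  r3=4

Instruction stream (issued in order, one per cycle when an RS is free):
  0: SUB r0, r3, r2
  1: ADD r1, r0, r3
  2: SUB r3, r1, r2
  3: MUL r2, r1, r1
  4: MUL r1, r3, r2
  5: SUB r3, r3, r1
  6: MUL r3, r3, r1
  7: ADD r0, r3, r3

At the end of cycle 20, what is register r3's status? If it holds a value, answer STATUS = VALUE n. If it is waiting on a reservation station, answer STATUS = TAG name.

STATUS = TAG Mul1

cycle 1: issue SUB r0<-Add1 // r0:Add1,r1:1,r2:3,r3:4
cycle 2: issue ADD r1<-Add2 // r0:Add1,r1:Add2,r2:3,r3:4
cycle 3: issue SUB r3<-Add3 // r0:Add1,r1:Add2,r2:3,r3:Add3
cycle 4: CDB Add1=1; issue MUL r2<-Mul1 // r0:1,r1:Add2,r2:Mul1,r3:Add3
cycle 5: issue MUL r1<-Mul2 // r0:1,r1:Mul2,r2:Mul1,r3:Add3
cycle 6: issue SUB r3<-Add1 // r0:1,r1:Mul2,r2:Mul1,r3:Add1
cycle 7: CDB Add2=5; stall // r0:1,r1:Mul2,r2:Mul1,r3:Add1
cycle 8: stall // r0:1,r1:Mul2,r2:Mul1,r3:Add1
cycle 9: stall // r0:1,r1:Mul2,r2:Mul1,r3:Add1
cycle 10: CDB Add3=2; stall // r0:1,r1:Mul2,r2:Mul1,r3:Add1
cycle 11: stall // r0:1,r1:Mul2,r2:Mul1,r3:Add1
cycle 12: CDB Mul1=25; issue MUL r3<-Mul1 // r0:1,r1:Mul2,r2:25,r3:Mul1
cycle 13: issue ADD r0<-Add2 // r0:Add2,r1:Mul2,r2:25,r3:Mul1
cycle 14: - // r0:Add2,r1:Mul2,r2:25,r3:Mul1
cycle 15: - // r0:Add2,r1:Mul2,r2:25,r3:Mul1
cycle 16: - // r0:Add2,r1:Mul2,r2:25,r3:Mul1
cycle 17: CDB Mul2=50 // r0:Add2,r1:50,r2:25,r3:Mul1
cycle 18: - // r0:Add2,r1:50,r2:25,r3:Mul1
cycle 19: - // r0:Add2,r1:50,r2:25,r3:Mul1
cycle 20: CDB Add1=-48 // r0:Add2,r1:50,r2:25,r3:Mul1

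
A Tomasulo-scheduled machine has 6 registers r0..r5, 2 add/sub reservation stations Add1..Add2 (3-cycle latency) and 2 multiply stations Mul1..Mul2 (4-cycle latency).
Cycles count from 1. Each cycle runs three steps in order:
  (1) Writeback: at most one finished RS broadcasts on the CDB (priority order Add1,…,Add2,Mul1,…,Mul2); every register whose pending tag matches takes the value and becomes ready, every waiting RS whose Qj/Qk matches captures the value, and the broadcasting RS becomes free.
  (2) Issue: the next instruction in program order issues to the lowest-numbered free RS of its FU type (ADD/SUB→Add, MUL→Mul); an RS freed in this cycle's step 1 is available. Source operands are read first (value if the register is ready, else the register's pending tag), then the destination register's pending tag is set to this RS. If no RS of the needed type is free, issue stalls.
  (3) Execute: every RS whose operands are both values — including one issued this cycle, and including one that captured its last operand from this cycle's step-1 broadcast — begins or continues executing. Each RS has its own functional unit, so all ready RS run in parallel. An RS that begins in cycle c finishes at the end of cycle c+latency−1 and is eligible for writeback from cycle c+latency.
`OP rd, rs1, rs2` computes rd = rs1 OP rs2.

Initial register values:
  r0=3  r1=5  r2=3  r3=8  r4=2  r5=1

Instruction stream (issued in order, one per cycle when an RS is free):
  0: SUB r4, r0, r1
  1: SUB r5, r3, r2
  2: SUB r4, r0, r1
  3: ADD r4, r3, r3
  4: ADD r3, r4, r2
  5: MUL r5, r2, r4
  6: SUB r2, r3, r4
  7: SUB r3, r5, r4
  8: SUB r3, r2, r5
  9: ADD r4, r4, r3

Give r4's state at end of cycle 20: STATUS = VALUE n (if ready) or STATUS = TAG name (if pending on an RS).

STATUS = VALUE -29

c1: issue SUB r4<-Add1 | r0:3,r1:5,r2:3,r3:8,r4:Add1,r5:1
c2: issue SUB r5<-Add2 | r0:3,r1:5,r2:3,r3:8,r4:Add1,r5:Add2
c3: stall | r0:3,r1:5,r2:3,r3:8,r4:Add1,r5:Add2
c4: CDB Add1=-2; issue SUB r4<-Add1 | r0:3,r1:5,r2:3,r3:8,r4:Add1,r5:Add2
c5: CDB Add2=5; issue ADD r4<-Add2 | r0:3,r1:5,r2:3,r3:8,r4:Add2,r5:5
c6: stall | r0:3,r1:5,r2:3,r3:8,r4:Add2,r5:5
c7: CDB Add1=-2; issue ADD r3<-Add1 | r0:3,r1:5,r2:3,r3:Add1,r4:Add2,r5:5
c8: CDB Add2=16; issue MUL r5<-Mul1 | r0:3,r1:5,r2:3,r3:Add1,r4:16,r5:Mul1
c9: issue SUB r2<-Add2 | r0:3,r1:5,r2:Add2,r3:Add1,r4:16,r5:Mul1
c10: stall | r0:3,r1:5,r2:Add2,r3:Add1,r4:16,r5:Mul1
c11: CDB Add1=19; issue SUB r3<-Add1 | r0:3,r1:5,r2:Add2,r3:Add1,r4:16,r5:Mul1
c12: CDB Mul1=48; stall | r0:3,r1:5,r2:Add2,r3:Add1,r4:16,r5:48
c13: stall | r0:3,r1:5,r2:Add2,r3:Add1,r4:16,r5:48
c14: CDB Add2=3; issue SUB r3<-Add2 | r0:3,r1:5,r2:3,r3:Add2,r4:16,r5:48
c15: CDB Add1=32; issue ADD r4<-Add1 | r0:3,r1:5,r2:3,r3:Add2,r4:Add1,r5:48
c16: - | r0:3,r1:5,r2:3,r3:Add2,r4:Add1,r5:48
c17: CDB Add2=-45 | r0:3,r1:5,r2:3,r3:-45,r4:Add1,r5:48
c18: - | r0:3,r1:5,r2:3,r3:-45,r4:Add1,r5:48
c19: - | r0:3,r1:5,r2:3,r3:-45,r4:Add1,r5:48
c20: CDB Add1=-29 | r0:3,r1:5,r2:3,r3:-45,r4:-29,r5:48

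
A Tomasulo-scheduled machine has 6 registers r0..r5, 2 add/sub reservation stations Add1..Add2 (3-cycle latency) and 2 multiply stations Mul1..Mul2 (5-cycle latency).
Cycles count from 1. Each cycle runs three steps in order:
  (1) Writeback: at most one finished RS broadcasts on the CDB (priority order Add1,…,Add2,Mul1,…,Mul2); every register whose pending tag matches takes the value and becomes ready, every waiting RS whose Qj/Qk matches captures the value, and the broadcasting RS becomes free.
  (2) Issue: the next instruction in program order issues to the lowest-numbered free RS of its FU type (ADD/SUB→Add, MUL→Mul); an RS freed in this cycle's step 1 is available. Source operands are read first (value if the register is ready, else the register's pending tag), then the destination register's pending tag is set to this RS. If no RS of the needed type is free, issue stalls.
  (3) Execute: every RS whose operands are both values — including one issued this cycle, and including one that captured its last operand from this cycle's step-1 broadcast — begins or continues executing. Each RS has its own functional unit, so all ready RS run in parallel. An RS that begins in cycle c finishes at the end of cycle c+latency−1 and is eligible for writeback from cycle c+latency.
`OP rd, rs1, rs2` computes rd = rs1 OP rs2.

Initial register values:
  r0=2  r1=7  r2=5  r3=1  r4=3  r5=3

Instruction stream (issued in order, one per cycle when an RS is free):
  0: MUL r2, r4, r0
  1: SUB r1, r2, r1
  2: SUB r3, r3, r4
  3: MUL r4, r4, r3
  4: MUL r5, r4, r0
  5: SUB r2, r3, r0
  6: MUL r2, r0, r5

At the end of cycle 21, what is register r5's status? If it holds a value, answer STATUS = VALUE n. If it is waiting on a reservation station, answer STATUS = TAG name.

cycle 1: issue MUL r2<-Mul1 // r0:2,r1:7,r2:Mul1,r3:1,r4:3,r5:3
cycle 2: issue SUB r1<-Add1 // r0:2,r1:Add1,r2:Mul1,r3:1,r4:3,r5:3
cycle 3: issue SUB r3<-Add2 // r0:2,r1:Add1,r2:Mul1,r3:Add2,r4:3,r5:3
cycle 4: issue MUL r4<-Mul2 // r0:2,r1:Add1,r2:Mul1,r3:Add2,r4:Mul2,r5:3
cycle 5: stall // r0:2,r1:Add1,r2:Mul1,r3:Add2,r4:Mul2,r5:3
cycle 6: CDB Add2=-2; stall // r0:2,r1:Add1,r2:Mul1,r3:-2,r4:Mul2,r5:3
cycle 7: CDB Mul1=6; issue MUL r5<-Mul1 // r0:2,r1:Add1,r2:6,r3:-2,r4:Mul2,r5:Mul1
cycle 8: issue SUB r2<-Add2 // r0:2,r1:Add1,r2:Add2,r3:-2,r4:Mul2,r5:Mul1
cycle 9: stall // r0:2,r1:Add1,r2:Add2,r3:-2,r4:Mul2,r5:Mul1
cycle 10: CDB Add1=-1; stall // r0:2,r1:-1,r2:Add2,r3:-2,r4:Mul2,r5:Mul1
cycle 11: CDB Add2=-4; stall // r0:2,r1:-1,r2:-4,r3:-2,r4:Mul2,r5:Mul1
cycle 12: CDB Mul2=-6; issue MUL r2<-Mul2 // r0:2,r1:-1,r2:Mul2,r3:-2,r4:-6,r5:Mul1
cycle 13: - // r0:2,r1:-1,r2:Mul2,r3:-2,r4:-6,r5:Mul1
cycle 14: - // r0:2,r1:-1,r2:Mul2,r3:-2,r4:-6,r5:Mul1
cycle 15: - // r0:2,r1:-1,r2:Mul2,r3:-2,r4:-6,r5:Mul1
cycle 16: - // r0:2,r1:-1,r2:Mul2,r3:-2,r4:-6,r5:Mul1
cycle 17: CDB Mul1=-12 // r0:2,r1:-1,r2:Mul2,r3:-2,r4:-6,r5:-12
cycle 18: - // r0:2,r1:-1,r2:Mul2,r3:-2,r4:-6,r5:-12
cycle 19: - // r0:2,r1:-1,r2:Mul2,r3:-2,r4:-6,r5:-12
cycle 20: - // r0:2,r1:-1,r2:Mul2,r3:-2,r4:-6,r5:-12
cycle 21: - // r0:2,r1:-1,r2:Mul2,r3:-2,r4:-6,r5:-12

STATUS = VALUE -12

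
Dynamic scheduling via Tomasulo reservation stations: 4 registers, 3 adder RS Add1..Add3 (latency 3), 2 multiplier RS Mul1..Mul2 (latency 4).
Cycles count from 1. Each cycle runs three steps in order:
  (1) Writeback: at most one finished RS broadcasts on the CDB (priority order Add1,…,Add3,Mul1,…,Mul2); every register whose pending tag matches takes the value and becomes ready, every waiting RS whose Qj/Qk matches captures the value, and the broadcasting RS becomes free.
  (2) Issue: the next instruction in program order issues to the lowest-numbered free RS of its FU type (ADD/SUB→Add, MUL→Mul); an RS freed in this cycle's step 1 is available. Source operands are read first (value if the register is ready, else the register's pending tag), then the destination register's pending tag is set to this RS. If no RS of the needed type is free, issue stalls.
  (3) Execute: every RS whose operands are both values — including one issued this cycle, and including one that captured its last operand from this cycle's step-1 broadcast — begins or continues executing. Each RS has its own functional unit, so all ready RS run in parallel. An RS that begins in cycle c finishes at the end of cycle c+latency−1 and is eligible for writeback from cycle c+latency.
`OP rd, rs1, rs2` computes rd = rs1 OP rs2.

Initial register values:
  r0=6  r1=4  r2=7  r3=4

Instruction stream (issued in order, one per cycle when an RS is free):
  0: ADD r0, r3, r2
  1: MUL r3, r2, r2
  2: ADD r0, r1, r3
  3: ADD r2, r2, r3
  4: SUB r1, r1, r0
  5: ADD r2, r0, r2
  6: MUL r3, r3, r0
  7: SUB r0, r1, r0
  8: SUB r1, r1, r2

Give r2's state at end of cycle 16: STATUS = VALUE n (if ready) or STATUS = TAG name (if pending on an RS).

STATUS = VALUE 109

c1: issue ADD r0<-Add1 | r0:Add1,r1:4,r2:7,r3:4
c2: issue MUL r3<-Mul1 | r0:Add1,r1:4,r2:7,r3:Mul1
c3: issue ADD r0<-Add2 | r0:Add2,r1:4,r2:7,r3:Mul1
c4: CDB Add1=11; issue ADD r2<-Add1 | r0:Add2,r1:4,r2:Add1,r3:Mul1
c5: issue SUB r1<-Add3 | r0:Add2,r1:Add3,r2:Add1,r3:Mul1
c6: CDB Mul1=49; stall | r0:Add2,r1:Add3,r2:Add1,r3:49
c7: stall | r0:Add2,r1:Add3,r2:Add1,r3:49
c8: stall | r0:Add2,r1:Add3,r2:Add1,r3:49
c9: CDB Add1=56; issue ADD r2<-Add1 | r0:Add2,r1:Add3,r2:Add1,r3:49
c10: CDB Add2=53; issue MUL r3<-Mul1 | r0:53,r1:Add3,r2:Add1,r3:Mul1
c11: issue SUB r0<-Add2 | r0:Add2,r1:Add3,r2:Add1,r3:Mul1
c12: stall | r0:Add2,r1:Add3,r2:Add1,r3:Mul1
c13: CDB Add1=109; issue SUB r1<-Add1 | r0:Add2,r1:Add1,r2:109,r3:Mul1
c14: CDB Add3=-49 | r0:Add2,r1:Add1,r2:109,r3:Mul1
c15: CDB Mul1=2597 | r0:Add2,r1:Add1,r2:109,r3:2597
c16: - | r0:Add2,r1:Add1,r2:109,r3:2597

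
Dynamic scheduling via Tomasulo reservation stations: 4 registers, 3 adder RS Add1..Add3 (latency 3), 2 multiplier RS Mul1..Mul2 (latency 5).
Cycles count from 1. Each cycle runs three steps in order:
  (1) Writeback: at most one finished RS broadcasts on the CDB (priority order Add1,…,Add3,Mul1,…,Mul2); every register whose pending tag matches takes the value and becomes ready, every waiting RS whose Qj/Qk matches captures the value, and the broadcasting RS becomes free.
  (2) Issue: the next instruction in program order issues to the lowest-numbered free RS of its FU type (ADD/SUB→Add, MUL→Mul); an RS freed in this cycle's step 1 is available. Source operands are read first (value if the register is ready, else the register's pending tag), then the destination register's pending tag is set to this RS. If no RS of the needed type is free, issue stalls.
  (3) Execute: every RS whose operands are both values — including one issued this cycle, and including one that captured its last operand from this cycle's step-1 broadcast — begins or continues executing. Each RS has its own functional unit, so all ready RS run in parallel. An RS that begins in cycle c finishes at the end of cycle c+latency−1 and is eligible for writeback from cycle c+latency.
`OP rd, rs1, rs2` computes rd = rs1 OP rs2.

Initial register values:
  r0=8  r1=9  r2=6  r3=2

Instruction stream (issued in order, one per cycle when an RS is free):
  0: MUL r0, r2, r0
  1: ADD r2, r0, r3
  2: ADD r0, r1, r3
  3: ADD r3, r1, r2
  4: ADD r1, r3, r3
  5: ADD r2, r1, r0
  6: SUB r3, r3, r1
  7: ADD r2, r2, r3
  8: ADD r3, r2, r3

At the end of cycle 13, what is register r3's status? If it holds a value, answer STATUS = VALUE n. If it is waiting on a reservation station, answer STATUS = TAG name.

STATUS = TAG Add3

c1: issue MUL r0<-Mul1 | r0:Mul1,r1:9,r2:6,r3:2
c2: issue ADD r2<-Add1 | r0:Mul1,r1:9,r2:Add1,r3:2
c3: issue ADD r0<-Add2 | r0:Add2,r1:9,r2:Add1,r3:2
c4: issue ADD r3<-Add3 | r0:Add2,r1:9,r2:Add1,r3:Add3
c5: stall | r0:Add2,r1:9,r2:Add1,r3:Add3
c6: CDB Add2=11; issue ADD r1<-Add2 | r0:11,r1:Add2,r2:Add1,r3:Add3
c7: CDB Mul1=48; stall | r0:11,r1:Add2,r2:Add1,r3:Add3
c8: stall | r0:11,r1:Add2,r2:Add1,r3:Add3
c9: stall | r0:11,r1:Add2,r2:Add1,r3:Add3
c10: CDB Add1=50; issue ADD r2<-Add1 | r0:11,r1:Add2,r2:Add1,r3:Add3
c11: stall | r0:11,r1:Add2,r2:Add1,r3:Add3
c12: stall | r0:11,r1:Add2,r2:Add1,r3:Add3
c13: CDB Add3=59; issue SUB r3<-Add3 | r0:11,r1:Add2,r2:Add1,r3:Add3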